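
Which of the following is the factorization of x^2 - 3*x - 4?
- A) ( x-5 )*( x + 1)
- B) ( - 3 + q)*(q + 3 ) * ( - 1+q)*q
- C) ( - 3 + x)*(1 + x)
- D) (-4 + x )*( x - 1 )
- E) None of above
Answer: E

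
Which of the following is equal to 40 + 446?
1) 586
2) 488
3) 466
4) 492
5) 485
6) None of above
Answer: 6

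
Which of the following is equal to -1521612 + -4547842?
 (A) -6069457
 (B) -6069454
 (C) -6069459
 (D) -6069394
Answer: B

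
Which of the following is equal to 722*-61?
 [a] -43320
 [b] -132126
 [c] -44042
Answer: c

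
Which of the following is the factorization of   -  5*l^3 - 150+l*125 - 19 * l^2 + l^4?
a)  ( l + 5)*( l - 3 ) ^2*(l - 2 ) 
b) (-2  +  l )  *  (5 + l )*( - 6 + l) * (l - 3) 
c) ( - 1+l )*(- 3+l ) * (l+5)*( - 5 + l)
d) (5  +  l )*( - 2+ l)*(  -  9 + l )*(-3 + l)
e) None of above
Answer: e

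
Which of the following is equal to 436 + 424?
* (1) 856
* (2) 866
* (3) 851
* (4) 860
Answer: 4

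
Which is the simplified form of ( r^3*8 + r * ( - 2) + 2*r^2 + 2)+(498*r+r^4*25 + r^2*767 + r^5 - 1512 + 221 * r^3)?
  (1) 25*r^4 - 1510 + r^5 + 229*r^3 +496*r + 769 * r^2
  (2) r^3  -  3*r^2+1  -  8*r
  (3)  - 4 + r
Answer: 1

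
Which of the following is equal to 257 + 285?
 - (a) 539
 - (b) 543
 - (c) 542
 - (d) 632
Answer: c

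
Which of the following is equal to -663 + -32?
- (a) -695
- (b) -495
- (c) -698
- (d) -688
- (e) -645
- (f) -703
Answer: a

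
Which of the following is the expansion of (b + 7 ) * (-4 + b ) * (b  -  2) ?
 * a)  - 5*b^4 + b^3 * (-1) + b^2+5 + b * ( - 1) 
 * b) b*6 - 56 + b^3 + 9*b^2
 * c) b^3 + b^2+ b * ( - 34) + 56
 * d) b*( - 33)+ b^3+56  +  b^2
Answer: c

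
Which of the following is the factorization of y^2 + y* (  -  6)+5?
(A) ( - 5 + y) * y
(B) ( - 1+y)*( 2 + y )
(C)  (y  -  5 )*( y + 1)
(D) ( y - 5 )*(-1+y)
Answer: D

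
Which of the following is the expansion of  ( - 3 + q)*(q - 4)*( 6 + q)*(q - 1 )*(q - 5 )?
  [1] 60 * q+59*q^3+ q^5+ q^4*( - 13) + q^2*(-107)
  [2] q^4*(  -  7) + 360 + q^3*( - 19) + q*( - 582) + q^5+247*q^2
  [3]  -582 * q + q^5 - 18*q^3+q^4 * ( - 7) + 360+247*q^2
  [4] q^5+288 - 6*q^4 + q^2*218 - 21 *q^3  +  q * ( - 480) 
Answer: 2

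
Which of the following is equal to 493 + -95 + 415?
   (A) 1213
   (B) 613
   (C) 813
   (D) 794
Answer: C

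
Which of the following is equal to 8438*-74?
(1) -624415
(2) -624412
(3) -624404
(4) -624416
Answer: 2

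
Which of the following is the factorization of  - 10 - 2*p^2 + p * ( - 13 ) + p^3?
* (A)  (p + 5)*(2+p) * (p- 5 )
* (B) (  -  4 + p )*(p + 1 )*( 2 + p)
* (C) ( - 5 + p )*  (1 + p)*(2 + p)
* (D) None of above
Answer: C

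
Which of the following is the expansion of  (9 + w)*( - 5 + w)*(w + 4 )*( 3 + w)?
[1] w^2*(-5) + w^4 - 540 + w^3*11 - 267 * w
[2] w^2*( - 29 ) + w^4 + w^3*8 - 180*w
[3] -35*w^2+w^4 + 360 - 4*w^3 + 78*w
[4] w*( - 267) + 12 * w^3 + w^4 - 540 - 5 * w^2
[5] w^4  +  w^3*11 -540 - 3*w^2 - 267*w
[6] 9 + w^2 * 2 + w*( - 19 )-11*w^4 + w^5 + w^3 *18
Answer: 1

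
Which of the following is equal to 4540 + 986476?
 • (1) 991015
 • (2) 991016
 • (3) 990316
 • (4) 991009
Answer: 2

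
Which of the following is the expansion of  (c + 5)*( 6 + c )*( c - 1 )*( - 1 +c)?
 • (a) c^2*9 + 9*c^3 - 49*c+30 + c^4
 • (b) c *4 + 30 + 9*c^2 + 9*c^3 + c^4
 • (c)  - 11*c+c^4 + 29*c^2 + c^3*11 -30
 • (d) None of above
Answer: a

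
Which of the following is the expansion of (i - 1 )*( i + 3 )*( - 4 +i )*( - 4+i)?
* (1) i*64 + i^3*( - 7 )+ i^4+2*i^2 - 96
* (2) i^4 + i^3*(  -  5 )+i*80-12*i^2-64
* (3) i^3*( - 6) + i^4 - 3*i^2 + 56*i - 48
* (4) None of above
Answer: 3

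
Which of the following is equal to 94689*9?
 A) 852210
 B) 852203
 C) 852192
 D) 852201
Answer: D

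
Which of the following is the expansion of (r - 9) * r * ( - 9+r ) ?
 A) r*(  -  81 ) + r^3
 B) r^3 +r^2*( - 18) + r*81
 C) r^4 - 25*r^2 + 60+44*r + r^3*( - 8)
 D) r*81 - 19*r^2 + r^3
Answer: B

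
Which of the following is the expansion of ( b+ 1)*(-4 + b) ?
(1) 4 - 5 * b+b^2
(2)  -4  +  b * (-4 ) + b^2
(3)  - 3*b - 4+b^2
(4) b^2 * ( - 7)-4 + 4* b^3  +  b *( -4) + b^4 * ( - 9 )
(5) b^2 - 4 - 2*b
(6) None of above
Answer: 3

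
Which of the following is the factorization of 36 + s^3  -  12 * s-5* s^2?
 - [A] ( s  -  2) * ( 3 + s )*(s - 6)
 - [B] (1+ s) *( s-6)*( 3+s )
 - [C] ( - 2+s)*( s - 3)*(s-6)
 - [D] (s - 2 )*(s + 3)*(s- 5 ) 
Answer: A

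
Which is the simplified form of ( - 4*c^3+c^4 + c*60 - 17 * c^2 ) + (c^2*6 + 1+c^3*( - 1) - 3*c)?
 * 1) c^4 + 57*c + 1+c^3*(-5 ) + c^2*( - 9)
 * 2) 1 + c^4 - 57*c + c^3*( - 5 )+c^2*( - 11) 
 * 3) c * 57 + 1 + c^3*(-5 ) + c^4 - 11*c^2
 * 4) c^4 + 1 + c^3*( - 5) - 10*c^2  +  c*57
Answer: 3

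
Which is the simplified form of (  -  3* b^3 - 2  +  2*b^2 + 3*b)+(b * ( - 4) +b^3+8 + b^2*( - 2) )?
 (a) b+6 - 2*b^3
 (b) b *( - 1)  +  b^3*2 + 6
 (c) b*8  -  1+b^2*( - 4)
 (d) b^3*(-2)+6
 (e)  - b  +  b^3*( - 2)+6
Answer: e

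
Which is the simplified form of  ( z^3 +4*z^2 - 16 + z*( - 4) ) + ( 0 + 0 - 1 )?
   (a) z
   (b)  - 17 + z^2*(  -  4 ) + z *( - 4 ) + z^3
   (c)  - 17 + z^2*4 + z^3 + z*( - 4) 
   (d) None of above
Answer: c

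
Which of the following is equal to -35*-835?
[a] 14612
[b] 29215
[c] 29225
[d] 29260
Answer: c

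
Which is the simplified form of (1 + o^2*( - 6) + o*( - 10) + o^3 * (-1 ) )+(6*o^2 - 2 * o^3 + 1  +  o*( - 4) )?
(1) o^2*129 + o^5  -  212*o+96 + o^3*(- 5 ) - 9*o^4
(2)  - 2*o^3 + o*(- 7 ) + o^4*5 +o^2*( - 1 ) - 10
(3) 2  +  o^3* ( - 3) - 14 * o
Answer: 3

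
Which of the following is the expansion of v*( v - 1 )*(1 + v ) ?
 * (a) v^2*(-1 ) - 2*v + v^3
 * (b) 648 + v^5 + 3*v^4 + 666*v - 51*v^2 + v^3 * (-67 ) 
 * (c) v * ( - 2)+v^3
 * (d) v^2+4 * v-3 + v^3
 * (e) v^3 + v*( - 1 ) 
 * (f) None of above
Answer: e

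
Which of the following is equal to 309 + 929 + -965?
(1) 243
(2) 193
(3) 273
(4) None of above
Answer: 3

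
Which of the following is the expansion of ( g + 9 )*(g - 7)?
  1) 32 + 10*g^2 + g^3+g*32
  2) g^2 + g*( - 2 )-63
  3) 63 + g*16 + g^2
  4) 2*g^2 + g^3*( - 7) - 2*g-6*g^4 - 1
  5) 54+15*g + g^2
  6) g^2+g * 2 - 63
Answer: 6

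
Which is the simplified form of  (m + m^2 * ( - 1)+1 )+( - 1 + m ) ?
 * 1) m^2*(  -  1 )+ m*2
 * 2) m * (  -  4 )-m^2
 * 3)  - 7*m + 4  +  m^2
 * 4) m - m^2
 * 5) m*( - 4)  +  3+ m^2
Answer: 1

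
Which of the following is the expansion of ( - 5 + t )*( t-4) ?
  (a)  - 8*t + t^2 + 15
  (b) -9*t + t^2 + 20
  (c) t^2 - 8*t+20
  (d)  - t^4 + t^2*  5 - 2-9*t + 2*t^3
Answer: b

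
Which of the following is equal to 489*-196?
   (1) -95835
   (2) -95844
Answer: 2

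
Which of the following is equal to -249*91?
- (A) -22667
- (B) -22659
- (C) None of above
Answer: B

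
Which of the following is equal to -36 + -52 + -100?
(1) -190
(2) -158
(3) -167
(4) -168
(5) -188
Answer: 5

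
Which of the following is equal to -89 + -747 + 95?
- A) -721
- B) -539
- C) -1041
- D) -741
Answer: D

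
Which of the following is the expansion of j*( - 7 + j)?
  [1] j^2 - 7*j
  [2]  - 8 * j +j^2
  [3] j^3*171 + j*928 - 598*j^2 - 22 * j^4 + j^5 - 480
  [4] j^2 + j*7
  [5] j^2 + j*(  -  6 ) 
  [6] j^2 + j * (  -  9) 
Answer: 1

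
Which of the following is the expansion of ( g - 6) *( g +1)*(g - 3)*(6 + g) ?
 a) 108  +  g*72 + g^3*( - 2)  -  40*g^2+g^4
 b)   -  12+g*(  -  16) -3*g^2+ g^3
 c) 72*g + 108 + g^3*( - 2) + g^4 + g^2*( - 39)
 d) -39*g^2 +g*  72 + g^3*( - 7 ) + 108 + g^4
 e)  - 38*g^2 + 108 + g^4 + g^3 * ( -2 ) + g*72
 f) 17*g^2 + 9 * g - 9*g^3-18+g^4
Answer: c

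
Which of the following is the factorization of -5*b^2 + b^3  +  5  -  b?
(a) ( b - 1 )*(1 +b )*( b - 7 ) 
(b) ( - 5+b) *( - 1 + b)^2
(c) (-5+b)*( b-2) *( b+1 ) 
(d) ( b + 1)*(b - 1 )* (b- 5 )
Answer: d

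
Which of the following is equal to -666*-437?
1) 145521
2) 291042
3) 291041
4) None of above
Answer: 2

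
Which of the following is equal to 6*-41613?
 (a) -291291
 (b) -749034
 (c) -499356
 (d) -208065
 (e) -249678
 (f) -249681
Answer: e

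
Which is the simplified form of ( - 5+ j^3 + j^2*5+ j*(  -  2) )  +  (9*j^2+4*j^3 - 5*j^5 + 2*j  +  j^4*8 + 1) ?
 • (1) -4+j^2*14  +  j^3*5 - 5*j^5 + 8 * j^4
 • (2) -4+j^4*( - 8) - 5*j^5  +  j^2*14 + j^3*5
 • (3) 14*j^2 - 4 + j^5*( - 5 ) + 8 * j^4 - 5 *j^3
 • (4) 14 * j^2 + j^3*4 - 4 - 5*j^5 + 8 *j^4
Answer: 1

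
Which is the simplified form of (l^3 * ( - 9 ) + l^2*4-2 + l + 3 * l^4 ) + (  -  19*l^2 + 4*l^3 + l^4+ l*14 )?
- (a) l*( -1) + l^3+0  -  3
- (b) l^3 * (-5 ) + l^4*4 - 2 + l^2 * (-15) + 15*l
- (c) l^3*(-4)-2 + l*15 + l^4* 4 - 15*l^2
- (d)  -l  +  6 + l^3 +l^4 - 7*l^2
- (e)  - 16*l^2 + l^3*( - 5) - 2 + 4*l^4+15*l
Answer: b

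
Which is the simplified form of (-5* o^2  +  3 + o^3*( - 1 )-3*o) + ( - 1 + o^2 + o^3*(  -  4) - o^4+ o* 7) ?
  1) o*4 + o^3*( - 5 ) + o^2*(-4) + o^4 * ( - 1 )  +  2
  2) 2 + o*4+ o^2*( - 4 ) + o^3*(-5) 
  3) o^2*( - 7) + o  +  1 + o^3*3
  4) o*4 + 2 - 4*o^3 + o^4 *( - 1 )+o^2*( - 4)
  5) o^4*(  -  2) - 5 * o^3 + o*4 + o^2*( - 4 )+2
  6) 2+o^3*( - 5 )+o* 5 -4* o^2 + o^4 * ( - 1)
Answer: 1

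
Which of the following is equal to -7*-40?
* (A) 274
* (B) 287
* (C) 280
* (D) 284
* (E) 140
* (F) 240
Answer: C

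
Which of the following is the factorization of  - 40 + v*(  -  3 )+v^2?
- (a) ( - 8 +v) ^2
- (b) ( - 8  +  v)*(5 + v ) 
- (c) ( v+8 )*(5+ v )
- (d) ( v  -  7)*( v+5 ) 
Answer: b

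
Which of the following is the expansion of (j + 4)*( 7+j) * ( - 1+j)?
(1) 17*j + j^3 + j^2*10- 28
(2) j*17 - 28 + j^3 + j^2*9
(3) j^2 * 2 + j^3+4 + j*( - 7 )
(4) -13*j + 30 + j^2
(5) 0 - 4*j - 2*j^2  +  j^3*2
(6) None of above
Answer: 1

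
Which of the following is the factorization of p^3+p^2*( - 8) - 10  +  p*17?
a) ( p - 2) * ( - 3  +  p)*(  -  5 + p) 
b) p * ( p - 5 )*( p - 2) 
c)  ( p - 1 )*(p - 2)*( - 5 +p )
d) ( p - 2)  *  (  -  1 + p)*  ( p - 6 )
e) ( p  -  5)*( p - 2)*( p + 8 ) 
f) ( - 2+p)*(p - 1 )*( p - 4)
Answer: c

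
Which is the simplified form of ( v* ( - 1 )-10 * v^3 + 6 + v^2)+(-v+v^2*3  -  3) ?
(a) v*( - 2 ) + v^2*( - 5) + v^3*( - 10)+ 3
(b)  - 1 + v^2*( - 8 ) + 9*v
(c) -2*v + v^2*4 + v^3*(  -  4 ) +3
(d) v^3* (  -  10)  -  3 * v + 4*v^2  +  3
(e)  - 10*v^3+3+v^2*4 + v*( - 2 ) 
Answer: e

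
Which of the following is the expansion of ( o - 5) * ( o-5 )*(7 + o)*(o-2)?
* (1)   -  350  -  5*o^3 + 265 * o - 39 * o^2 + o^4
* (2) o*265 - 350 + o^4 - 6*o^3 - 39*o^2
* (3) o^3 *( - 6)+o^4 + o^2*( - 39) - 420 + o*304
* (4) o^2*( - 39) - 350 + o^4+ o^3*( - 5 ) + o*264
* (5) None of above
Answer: 1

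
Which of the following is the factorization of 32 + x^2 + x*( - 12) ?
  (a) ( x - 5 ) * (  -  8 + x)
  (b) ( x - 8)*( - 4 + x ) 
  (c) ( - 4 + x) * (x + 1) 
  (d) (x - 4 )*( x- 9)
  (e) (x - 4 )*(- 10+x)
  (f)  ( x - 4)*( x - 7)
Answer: b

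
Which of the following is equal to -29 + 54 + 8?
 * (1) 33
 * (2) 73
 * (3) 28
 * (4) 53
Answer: 1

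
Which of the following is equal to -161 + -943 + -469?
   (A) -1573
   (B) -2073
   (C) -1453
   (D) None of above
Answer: A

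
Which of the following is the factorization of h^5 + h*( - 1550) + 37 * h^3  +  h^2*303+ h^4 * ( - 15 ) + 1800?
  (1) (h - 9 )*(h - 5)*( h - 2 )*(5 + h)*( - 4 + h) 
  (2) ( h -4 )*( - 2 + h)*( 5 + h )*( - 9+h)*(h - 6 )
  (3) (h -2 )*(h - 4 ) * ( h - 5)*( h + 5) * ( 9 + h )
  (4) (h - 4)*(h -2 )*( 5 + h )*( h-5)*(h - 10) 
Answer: 1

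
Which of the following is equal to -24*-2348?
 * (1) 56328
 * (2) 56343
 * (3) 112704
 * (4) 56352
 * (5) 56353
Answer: 4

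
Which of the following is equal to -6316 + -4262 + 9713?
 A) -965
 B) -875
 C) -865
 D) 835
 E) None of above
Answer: C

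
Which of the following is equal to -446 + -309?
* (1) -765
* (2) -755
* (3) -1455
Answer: 2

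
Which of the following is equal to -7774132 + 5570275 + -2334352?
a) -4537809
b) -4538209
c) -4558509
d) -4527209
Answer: b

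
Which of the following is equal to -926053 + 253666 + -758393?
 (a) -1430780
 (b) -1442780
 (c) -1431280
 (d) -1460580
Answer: a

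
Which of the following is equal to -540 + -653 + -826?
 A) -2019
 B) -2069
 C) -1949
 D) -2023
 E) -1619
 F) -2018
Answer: A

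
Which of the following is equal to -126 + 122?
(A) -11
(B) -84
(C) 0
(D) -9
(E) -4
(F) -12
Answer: E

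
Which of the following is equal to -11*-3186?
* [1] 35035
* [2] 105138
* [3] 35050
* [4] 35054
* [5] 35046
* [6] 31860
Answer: 5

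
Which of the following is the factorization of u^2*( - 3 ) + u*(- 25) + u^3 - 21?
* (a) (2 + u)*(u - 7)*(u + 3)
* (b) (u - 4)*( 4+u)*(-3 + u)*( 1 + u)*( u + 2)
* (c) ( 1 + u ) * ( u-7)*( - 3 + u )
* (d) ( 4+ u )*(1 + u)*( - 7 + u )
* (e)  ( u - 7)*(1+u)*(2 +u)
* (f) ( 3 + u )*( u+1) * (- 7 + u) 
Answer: f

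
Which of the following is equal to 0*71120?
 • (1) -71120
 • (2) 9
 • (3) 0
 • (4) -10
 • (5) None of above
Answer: 3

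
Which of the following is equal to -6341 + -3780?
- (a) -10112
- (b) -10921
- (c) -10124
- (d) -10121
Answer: d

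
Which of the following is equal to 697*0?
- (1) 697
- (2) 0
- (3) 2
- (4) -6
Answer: 2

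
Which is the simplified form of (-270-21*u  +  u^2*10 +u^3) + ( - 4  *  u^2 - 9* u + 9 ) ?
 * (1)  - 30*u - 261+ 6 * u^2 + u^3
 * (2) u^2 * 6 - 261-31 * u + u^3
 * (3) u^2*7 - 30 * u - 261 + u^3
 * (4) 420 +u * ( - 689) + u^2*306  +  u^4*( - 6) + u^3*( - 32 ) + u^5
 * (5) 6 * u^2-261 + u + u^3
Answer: 1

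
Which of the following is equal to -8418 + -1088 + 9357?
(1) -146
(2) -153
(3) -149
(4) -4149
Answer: 3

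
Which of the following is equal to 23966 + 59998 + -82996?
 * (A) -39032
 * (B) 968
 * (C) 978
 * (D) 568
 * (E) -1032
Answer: B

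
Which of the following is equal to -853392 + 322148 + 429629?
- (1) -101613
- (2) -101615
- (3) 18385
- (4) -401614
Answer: 2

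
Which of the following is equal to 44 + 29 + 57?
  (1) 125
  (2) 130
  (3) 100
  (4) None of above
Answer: 2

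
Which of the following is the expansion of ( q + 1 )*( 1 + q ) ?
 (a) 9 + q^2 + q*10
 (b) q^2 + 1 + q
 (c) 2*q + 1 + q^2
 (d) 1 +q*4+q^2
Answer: c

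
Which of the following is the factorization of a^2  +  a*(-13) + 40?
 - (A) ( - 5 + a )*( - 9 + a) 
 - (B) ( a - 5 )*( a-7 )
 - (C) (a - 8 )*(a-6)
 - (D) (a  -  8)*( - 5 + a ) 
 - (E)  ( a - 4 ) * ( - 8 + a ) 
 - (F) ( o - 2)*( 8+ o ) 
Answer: D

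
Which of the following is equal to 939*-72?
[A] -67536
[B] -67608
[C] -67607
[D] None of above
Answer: B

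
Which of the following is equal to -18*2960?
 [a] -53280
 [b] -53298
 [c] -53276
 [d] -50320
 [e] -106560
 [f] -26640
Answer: a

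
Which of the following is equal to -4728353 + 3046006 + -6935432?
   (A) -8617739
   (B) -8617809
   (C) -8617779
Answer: C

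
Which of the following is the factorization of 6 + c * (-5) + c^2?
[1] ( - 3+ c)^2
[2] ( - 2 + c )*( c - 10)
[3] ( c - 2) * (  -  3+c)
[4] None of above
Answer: 3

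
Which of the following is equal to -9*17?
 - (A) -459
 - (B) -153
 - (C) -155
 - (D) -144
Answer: B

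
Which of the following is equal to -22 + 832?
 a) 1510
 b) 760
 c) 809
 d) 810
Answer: d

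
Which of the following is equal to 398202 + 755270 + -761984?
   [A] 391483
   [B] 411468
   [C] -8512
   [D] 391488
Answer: D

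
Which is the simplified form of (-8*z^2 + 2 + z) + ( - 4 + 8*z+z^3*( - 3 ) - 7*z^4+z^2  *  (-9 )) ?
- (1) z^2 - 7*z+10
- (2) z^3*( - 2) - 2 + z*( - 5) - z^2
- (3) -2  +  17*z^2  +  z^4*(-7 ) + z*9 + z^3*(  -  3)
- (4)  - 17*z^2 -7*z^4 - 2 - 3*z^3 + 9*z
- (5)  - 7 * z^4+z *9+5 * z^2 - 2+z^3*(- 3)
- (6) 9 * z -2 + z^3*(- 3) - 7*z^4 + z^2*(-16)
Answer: 4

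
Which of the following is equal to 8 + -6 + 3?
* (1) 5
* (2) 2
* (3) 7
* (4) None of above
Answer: 1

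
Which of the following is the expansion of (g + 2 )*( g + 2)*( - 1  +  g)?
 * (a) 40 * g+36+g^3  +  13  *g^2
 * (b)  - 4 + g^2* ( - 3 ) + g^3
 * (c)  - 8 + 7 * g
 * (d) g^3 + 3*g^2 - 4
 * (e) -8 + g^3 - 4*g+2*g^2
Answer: d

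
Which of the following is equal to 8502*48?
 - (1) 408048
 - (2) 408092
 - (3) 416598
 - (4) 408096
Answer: 4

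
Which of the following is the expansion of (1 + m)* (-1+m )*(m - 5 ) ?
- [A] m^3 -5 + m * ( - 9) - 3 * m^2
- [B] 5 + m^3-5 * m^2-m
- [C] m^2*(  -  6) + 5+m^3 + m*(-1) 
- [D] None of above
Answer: B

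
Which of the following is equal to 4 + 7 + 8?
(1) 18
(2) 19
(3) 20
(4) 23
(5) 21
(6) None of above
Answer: 2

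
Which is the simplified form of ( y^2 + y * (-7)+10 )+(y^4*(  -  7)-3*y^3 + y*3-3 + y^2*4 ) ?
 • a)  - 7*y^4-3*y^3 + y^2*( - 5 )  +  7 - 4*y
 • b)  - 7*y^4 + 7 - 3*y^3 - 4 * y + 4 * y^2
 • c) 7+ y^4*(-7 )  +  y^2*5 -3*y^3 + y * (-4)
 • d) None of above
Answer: c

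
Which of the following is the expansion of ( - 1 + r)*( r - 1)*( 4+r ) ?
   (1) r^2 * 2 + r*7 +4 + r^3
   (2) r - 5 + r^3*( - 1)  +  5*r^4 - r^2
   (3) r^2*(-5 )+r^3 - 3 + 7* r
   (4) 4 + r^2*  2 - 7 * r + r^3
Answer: 4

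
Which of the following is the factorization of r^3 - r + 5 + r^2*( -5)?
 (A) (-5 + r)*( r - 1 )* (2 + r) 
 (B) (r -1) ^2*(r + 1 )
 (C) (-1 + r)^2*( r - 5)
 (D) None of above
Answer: D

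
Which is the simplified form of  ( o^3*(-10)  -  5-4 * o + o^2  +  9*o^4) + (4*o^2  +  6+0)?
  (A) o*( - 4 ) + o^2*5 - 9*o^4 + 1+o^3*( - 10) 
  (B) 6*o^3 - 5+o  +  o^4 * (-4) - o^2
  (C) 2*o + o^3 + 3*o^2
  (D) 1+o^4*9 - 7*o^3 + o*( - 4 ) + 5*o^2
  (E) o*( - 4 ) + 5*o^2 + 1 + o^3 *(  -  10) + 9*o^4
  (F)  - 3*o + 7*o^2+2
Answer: E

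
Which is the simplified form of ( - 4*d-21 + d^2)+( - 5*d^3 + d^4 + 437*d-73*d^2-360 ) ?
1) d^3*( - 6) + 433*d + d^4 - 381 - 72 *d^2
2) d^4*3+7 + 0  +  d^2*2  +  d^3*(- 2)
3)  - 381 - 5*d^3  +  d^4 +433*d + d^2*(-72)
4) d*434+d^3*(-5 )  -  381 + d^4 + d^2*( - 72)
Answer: 3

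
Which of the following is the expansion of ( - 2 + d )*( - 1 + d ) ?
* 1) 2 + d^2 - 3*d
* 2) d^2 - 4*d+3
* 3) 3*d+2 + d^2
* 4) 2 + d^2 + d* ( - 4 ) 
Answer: 1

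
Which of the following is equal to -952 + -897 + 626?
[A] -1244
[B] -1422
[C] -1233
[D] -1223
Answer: D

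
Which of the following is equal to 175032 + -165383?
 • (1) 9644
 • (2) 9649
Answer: 2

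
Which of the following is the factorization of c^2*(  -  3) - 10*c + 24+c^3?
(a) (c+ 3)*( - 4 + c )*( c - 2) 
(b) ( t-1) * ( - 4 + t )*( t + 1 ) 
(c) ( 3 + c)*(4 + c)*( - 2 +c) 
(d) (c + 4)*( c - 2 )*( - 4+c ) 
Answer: a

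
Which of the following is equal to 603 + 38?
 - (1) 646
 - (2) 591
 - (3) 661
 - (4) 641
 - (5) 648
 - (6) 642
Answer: 4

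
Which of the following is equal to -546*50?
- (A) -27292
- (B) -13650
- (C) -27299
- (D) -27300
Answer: D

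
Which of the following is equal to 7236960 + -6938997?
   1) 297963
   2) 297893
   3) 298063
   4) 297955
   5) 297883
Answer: 1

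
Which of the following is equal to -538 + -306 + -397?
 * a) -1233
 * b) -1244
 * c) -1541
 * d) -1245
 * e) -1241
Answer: e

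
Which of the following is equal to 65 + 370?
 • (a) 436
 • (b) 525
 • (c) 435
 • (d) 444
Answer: c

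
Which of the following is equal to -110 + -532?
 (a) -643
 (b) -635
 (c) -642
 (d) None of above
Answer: c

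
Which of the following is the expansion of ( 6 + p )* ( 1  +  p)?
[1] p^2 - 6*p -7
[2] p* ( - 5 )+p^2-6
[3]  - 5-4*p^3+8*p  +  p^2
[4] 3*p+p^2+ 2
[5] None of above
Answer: 5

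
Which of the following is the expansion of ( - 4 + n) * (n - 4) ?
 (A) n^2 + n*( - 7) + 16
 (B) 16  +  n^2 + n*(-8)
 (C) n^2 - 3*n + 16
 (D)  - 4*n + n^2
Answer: B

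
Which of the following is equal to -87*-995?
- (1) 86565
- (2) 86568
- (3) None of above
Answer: 1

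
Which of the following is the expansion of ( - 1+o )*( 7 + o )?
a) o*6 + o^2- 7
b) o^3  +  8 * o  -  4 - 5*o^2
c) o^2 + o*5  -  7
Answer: a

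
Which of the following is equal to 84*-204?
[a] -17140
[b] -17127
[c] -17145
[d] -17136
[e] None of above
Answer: d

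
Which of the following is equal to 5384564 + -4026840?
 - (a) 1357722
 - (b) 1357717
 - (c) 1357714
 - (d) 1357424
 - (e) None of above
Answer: e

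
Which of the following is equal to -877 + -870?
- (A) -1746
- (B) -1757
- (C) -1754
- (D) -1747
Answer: D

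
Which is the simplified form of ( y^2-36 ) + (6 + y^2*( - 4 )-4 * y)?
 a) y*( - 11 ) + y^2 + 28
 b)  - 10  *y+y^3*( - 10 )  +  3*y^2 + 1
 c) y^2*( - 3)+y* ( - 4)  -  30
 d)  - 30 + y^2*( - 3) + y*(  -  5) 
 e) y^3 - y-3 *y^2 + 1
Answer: c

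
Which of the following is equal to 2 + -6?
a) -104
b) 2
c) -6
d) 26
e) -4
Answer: e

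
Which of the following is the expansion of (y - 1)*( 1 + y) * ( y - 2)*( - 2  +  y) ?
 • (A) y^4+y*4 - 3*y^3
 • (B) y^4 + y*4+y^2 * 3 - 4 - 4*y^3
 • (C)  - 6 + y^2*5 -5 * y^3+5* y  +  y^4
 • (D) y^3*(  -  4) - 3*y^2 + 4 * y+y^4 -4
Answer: B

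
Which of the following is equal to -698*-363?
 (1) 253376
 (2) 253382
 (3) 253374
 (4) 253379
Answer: 3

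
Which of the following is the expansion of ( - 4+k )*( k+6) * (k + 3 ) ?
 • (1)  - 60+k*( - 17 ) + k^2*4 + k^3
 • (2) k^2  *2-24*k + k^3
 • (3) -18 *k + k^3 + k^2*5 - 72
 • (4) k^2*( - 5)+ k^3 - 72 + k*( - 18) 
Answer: 3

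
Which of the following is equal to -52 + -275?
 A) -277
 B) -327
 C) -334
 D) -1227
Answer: B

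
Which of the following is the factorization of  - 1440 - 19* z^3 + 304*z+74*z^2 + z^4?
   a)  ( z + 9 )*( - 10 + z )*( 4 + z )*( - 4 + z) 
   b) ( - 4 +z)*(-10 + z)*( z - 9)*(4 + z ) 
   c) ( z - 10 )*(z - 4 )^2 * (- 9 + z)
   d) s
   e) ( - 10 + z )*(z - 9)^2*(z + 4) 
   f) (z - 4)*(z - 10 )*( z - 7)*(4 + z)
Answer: b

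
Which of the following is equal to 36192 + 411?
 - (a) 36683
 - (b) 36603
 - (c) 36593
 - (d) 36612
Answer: b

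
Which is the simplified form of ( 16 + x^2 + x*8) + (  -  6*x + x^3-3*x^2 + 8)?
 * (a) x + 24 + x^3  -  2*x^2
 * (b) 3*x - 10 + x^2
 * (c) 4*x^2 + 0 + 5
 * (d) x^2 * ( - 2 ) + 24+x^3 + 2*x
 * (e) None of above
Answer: d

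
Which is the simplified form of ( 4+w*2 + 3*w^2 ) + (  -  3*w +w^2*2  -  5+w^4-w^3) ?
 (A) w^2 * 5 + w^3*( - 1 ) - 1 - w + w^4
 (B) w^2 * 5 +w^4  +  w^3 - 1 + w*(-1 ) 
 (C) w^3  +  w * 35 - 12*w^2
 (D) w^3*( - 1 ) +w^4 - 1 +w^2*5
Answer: A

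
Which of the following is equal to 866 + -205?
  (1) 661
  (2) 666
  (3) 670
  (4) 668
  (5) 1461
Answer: 1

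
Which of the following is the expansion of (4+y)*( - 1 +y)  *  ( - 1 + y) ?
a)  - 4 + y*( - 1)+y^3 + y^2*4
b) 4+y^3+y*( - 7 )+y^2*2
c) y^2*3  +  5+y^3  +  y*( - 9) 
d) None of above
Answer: b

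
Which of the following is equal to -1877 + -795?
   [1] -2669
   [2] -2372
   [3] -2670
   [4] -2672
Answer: 4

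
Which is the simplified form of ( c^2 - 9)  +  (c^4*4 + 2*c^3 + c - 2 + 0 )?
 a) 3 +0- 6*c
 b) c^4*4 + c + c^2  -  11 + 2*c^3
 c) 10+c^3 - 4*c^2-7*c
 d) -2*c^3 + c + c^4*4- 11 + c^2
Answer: b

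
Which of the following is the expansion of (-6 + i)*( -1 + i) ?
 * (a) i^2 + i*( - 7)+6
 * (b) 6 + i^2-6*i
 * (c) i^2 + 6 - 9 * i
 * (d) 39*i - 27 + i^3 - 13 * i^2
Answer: a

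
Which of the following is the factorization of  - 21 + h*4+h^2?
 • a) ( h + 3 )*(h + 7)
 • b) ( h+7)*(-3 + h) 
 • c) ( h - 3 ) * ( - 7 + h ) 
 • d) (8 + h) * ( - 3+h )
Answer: b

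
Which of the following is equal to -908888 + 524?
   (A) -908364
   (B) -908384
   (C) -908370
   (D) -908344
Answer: A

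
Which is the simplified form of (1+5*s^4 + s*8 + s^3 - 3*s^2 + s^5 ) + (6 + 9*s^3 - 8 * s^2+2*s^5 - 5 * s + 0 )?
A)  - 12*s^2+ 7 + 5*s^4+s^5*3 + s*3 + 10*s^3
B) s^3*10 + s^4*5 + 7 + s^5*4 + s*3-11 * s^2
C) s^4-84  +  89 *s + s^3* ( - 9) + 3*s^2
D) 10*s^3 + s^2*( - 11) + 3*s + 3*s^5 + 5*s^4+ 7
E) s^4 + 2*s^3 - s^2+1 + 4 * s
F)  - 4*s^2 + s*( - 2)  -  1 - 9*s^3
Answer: D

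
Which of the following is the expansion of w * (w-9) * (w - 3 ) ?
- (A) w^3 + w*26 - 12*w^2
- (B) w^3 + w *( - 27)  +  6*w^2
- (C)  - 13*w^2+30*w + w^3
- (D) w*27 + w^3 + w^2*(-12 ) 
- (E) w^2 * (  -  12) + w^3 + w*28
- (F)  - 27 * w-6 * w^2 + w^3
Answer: D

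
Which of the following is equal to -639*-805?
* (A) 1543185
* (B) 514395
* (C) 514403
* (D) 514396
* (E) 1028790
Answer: B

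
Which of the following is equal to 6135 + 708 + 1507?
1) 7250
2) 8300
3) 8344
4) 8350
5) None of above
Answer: 4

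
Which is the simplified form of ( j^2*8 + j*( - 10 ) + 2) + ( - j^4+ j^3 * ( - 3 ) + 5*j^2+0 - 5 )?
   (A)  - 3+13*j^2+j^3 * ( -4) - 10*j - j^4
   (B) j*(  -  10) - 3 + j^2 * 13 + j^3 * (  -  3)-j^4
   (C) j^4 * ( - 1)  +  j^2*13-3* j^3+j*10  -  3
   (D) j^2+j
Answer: B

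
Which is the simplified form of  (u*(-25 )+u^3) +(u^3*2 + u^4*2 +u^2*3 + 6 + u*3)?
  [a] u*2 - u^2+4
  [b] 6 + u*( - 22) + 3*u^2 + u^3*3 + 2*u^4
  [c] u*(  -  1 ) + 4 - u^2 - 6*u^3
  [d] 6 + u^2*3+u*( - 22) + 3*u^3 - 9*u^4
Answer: b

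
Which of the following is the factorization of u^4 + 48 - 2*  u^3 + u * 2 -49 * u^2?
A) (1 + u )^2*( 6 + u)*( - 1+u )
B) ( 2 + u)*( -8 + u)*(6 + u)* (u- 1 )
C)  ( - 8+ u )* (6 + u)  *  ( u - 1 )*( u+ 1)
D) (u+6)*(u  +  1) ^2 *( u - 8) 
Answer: C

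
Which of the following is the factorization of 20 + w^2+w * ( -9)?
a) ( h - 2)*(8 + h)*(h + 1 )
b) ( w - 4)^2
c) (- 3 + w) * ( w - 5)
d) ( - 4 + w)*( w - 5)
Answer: d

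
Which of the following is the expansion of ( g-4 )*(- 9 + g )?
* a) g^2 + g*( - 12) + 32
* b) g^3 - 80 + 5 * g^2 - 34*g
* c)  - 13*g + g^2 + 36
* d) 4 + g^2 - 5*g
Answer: c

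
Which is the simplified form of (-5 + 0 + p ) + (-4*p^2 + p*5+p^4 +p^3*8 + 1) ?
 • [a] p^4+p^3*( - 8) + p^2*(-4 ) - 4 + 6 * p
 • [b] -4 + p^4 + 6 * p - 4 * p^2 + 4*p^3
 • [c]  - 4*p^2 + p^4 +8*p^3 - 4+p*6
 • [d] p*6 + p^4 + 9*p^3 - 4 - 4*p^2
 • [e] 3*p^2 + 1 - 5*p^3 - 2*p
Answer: c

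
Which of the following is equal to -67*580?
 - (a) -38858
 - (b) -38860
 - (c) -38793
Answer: b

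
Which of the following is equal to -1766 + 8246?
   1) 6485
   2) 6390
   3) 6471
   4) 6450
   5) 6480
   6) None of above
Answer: 5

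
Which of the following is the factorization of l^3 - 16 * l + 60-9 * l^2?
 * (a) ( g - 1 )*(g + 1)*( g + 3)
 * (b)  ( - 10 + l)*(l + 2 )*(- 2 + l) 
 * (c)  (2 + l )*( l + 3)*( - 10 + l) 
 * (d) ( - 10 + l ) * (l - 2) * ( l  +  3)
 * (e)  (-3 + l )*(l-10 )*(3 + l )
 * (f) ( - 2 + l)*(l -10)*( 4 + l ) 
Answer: d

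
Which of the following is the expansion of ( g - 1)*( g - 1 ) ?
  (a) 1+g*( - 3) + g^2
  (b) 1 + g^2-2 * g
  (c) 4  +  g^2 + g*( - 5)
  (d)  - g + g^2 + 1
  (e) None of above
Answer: b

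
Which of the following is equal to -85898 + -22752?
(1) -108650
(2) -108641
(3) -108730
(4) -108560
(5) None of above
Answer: 1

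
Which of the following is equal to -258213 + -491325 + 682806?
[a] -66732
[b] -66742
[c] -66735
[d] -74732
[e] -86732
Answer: a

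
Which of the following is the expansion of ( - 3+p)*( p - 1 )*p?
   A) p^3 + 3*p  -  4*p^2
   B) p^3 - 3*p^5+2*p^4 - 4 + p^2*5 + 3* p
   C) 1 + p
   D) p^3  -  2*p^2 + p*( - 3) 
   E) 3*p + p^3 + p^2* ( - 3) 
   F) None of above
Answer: A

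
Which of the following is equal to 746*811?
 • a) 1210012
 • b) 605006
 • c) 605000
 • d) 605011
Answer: b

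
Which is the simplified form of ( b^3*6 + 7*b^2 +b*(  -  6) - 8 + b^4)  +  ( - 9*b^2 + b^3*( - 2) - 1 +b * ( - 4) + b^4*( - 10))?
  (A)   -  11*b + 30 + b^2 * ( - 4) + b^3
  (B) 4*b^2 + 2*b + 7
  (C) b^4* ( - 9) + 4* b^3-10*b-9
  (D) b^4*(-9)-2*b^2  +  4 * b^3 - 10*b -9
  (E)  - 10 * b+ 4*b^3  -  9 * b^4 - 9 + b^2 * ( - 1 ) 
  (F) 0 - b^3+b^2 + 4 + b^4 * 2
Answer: D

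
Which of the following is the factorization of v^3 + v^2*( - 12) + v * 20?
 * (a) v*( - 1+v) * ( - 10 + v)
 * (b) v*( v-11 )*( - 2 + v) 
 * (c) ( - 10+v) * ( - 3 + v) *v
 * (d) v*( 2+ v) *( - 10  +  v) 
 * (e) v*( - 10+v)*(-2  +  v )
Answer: e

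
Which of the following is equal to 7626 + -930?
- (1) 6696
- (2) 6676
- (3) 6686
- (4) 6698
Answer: 1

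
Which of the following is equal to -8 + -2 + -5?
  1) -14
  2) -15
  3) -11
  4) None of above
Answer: 2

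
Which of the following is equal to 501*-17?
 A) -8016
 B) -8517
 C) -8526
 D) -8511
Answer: B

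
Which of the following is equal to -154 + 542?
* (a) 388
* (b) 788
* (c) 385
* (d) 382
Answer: a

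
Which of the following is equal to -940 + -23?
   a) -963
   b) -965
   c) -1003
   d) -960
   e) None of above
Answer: a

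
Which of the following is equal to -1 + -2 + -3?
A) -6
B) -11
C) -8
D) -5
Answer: A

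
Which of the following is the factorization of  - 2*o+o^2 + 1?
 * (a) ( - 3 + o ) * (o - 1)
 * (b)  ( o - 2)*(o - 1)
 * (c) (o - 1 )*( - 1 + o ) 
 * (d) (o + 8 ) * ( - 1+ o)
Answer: c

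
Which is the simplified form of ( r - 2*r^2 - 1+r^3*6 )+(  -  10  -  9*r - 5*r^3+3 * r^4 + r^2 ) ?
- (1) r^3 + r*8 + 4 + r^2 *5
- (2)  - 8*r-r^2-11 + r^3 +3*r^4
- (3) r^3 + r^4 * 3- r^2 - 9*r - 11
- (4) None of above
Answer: 2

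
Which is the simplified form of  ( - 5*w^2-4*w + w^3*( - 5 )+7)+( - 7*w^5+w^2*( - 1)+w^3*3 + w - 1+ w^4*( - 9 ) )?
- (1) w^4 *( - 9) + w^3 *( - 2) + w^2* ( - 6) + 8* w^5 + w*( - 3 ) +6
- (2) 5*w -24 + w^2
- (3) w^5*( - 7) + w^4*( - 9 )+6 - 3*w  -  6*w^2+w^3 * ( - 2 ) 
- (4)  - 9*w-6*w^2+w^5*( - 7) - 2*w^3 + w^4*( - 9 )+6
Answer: 3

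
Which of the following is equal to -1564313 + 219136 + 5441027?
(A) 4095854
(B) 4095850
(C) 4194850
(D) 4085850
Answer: B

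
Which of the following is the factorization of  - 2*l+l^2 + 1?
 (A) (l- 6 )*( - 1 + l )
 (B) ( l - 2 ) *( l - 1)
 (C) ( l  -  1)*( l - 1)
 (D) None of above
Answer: C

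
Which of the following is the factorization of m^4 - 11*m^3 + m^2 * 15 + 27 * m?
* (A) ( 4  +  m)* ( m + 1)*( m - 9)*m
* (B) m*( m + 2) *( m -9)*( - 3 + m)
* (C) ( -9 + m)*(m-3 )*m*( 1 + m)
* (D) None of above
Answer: C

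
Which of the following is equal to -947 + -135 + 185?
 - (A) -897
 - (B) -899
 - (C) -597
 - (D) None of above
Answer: A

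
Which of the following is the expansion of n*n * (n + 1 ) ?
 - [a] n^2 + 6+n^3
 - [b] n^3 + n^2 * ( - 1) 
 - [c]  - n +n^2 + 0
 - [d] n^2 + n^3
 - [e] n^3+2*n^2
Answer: d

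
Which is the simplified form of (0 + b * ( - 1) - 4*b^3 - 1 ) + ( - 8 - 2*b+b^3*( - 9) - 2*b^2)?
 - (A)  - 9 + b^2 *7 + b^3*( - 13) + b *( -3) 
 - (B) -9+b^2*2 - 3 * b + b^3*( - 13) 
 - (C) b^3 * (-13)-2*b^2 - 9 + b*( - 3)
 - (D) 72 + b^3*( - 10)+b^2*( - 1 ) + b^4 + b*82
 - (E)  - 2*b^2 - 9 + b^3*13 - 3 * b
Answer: C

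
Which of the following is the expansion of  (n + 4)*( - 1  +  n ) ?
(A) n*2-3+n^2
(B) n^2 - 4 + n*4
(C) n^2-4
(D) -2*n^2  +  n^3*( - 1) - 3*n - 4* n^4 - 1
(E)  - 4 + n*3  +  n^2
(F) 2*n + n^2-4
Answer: E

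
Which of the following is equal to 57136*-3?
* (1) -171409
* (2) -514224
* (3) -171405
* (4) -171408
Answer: 4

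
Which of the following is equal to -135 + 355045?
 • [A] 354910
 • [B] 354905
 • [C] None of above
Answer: A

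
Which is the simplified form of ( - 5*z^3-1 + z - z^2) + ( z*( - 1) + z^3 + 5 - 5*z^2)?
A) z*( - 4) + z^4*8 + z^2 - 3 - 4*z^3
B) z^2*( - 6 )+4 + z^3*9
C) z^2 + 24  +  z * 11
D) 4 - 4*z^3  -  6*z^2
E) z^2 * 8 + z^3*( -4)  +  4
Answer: D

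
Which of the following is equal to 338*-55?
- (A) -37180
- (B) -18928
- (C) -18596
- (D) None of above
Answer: D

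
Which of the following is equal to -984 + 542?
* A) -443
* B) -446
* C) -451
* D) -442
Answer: D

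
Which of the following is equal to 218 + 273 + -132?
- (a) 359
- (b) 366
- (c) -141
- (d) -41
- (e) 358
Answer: a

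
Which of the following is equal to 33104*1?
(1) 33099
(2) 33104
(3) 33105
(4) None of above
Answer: 2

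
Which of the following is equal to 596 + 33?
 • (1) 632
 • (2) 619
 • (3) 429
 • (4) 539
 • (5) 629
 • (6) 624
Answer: 5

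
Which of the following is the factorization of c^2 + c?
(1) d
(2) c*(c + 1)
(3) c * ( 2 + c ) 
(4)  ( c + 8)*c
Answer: 2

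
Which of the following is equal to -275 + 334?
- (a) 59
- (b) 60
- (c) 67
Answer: a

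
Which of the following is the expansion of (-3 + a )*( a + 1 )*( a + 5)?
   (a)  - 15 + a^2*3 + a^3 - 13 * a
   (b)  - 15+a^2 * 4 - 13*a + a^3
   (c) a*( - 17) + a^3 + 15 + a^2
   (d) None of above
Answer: a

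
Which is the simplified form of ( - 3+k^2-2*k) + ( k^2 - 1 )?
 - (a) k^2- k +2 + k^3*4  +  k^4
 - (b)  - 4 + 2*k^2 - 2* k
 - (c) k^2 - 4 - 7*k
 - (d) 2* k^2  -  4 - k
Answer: b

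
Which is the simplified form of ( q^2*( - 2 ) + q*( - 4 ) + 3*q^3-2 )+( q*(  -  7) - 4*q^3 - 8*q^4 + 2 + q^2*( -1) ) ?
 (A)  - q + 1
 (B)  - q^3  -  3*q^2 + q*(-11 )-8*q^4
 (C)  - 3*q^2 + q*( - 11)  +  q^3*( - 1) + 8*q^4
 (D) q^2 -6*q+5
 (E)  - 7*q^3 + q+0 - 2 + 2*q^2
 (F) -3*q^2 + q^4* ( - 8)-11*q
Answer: B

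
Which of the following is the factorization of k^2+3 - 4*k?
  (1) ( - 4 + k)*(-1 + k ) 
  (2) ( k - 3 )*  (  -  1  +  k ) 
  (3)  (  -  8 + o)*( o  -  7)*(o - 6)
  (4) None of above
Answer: 2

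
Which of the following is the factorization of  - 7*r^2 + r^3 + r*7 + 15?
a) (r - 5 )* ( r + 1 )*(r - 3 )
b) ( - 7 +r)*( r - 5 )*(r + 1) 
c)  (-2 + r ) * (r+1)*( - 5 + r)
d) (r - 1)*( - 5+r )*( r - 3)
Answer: a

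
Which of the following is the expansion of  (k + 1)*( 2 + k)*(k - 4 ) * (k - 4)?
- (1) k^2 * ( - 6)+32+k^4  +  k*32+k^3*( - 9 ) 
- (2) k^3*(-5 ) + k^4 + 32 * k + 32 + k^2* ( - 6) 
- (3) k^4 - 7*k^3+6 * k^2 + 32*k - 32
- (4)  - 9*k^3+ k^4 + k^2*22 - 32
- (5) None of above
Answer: 2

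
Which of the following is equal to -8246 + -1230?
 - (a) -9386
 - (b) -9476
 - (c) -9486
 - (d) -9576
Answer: b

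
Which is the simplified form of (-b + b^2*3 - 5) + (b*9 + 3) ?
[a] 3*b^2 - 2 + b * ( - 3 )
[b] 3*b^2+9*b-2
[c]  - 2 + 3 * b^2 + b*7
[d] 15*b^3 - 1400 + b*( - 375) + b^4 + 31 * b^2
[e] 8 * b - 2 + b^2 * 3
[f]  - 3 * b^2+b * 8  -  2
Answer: e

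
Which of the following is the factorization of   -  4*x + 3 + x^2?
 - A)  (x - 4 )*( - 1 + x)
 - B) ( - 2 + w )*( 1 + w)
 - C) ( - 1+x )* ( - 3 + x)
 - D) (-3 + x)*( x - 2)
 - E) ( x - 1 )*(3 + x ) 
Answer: C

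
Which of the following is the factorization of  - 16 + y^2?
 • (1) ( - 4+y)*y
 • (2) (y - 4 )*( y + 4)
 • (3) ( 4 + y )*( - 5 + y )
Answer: 2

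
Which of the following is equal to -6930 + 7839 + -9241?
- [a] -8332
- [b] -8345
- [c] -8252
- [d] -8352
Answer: a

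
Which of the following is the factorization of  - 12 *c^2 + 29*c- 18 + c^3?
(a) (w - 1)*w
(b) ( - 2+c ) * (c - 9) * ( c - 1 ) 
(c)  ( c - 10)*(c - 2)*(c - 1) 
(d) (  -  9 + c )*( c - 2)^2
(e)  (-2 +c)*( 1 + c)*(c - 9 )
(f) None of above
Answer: b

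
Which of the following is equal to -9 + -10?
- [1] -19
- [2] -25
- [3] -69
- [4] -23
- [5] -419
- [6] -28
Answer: 1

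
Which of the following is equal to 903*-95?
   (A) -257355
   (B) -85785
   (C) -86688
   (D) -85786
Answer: B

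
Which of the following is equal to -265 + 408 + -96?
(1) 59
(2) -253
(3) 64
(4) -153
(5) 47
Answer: 5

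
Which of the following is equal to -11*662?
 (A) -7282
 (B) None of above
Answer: A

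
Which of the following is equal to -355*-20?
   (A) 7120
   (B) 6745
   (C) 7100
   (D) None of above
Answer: C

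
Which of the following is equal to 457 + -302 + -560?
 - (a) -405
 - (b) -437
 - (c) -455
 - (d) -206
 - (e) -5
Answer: a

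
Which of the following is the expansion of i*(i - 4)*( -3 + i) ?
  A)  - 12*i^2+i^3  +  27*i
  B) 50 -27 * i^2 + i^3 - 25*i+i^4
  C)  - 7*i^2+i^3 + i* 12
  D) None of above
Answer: C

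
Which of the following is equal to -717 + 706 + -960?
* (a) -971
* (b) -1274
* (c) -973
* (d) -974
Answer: a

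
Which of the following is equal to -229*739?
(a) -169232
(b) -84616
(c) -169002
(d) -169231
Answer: d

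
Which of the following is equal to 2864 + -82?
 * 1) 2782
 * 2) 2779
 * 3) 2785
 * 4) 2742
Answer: 1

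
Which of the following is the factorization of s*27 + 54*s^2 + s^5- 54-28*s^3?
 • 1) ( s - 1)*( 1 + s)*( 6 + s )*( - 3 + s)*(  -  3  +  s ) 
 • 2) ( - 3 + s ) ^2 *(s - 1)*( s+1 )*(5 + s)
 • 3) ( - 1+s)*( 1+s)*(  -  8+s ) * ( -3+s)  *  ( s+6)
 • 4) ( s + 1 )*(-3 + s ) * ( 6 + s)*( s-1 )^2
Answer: 1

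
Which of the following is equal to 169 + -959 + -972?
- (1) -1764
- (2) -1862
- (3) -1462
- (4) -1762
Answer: 4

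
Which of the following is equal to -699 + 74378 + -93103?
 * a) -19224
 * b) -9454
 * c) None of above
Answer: c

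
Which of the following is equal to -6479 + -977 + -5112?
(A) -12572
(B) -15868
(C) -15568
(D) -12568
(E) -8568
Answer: D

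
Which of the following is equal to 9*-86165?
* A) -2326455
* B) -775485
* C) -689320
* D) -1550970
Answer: B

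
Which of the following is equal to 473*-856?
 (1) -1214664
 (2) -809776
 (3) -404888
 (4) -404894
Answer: 3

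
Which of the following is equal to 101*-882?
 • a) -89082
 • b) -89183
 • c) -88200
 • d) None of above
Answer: a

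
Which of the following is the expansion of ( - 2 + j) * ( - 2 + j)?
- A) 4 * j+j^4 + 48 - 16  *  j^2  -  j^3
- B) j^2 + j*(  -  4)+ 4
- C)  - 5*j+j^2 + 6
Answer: B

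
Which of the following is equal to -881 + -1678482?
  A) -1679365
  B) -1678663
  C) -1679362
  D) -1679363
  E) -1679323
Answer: D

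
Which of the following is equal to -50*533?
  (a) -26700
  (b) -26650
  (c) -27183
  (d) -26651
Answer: b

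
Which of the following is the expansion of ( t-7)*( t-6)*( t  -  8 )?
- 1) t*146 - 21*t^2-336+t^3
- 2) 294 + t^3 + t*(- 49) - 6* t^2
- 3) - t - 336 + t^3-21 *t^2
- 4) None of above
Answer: 1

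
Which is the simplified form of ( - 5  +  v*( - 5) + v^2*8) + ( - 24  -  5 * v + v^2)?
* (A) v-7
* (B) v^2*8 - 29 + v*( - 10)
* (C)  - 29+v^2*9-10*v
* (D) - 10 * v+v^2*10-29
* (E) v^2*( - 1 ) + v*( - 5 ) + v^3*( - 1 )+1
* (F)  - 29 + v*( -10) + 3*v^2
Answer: C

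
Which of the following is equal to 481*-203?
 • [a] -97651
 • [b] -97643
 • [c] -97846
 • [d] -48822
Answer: b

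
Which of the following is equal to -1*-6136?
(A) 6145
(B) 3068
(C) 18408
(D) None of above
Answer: D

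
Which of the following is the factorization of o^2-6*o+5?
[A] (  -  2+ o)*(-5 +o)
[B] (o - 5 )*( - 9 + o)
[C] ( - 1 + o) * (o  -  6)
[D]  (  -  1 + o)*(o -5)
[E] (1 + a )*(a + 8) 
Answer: D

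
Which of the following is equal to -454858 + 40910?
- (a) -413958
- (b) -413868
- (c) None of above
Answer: c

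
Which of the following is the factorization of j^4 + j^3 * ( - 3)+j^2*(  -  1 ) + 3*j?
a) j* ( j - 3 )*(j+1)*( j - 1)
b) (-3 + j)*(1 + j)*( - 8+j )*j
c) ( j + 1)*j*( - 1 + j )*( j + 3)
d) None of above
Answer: a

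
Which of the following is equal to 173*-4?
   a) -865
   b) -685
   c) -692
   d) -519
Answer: c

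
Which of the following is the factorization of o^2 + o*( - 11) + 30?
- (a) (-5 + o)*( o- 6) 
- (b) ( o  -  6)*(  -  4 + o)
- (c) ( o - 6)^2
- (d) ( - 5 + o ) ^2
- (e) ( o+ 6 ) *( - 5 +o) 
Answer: a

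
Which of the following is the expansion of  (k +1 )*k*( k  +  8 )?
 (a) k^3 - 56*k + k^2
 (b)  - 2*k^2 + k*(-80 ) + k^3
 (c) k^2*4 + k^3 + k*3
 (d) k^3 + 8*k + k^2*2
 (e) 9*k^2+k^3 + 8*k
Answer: e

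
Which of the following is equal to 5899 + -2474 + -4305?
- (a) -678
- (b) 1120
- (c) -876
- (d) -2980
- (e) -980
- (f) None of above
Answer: f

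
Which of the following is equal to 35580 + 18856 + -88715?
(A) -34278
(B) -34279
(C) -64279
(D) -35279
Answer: B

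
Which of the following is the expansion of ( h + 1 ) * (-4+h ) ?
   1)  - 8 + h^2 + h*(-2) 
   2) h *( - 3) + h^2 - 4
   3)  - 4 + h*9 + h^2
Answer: 2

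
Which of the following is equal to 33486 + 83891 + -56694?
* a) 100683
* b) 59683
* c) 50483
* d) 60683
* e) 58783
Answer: d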